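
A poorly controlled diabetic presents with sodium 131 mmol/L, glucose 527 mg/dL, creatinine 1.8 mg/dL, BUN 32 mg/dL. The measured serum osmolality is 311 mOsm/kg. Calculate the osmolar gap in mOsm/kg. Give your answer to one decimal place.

Calculated osmolality = 2·Na + glucose/18 + BUN/2.8
= 2·131 + 527/18 + 32/2.8
= 262 + 29.28 + 11.43
= 302.71 mOsm/kg ≈ 302.7 mOsm/kg
Osmolar gap = measured − calculated = 311 − 302.7 = 8.3 mOsm/kg

8.3 mOsm/kg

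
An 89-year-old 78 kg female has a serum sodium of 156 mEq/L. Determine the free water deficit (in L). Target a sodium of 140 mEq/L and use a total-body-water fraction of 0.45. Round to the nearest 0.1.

TBW = 0.45 · 78 = 35.1 L
Free water deficit = TBW · (Na/140 − 1)
= 35.1 · (156/140 − 1)
= 35.1 · 0.1143
= 4.01 L

4.0 L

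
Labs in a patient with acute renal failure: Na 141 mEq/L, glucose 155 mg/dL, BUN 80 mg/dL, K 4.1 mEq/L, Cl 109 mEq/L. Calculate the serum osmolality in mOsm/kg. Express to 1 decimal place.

319.2 mOsm/kg

Calculated osmolality = 2·Na + glucose/18 + BUN/2.8
= 2·141 + 155/18 + 80/2.8
= 282 + 8.61 + 28.57
= 319.18 mOsm/kg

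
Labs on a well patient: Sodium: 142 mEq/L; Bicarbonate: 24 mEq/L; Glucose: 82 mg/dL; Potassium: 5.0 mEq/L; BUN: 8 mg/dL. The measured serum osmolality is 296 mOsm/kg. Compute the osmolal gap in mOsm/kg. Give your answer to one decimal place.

4.6 mOsm/kg

Calculated osmolality = 2·Na + glucose/18 + BUN/2.8
= 2·142 + 82/18 + 8/2.8
= 284 + 4.56 + 2.86
= 291.42 mOsm/kg ≈ 291.4 mOsm/kg
Osmolar gap = measured − calculated = 296 − 291.4 = 4.6 mOsm/kg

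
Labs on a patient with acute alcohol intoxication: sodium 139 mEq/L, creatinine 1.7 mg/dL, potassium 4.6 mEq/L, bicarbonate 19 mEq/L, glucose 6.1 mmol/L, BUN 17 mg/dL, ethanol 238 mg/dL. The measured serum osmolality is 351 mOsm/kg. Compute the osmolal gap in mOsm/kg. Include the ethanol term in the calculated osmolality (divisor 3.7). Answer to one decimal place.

Calculated osmolality = 2·Na + glucose + BUN/2.8 + ethanol/3.7
= 2·139 + 6.1 + 17/2.8 + 238/3.7
= 278 + 6.10 + 6.07 + 64.32
= 354.49 mOsm/kg ≈ 354.5 mOsm/kg
Osmolar gap = measured − calculated = 351 − 354.5 = -3.5 mOsm/kg

-3.5 mOsm/kg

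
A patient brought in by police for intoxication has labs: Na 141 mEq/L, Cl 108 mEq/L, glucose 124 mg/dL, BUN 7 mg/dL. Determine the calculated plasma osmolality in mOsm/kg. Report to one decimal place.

291.4 mOsm/kg

Calculated osmolality = 2·Na + glucose/18 + BUN/2.8
= 2·141 + 124/18 + 7/2.8
= 282 + 6.89 + 2.50
= 291.39 mOsm/kg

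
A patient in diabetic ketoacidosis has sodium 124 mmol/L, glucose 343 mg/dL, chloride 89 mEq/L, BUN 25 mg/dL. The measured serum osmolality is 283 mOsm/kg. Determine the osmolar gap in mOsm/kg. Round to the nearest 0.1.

Calculated osmolality = 2·Na + glucose/18 + BUN/2.8
= 2·124 + 343/18 + 25/2.8
= 248 + 19.06 + 8.93
= 275.99 mOsm/kg ≈ 276.0 mOsm/kg
Osmolar gap = measured − calculated = 283 − 276.0 = 7.0 mOsm/kg

7.0 mOsm/kg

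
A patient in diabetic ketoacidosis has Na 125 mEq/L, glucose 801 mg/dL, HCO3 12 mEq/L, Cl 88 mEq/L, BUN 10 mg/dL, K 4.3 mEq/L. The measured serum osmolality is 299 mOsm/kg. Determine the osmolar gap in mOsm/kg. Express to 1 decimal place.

0.9 mOsm/kg

Calculated osmolality = 2·Na + glucose/18 + BUN/2.8
= 2·125 + 801/18 + 10/2.8
= 250 + 44.50 + 3.57
= 298.07 mOsm/kg ≈ 298.1 mOsm/kg
Osmolar gap = measured − calculated = 299 − 298.1 = 0.9 mOsm/kg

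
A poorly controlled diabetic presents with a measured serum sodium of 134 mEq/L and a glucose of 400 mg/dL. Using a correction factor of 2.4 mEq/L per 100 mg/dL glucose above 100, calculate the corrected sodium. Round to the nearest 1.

Corrected Na = measured Na + 2.4 · (glucose − 100)/100
= 134 + 2.4 · (400 − 100)/100
= 134 + 7.2
= 141.2 mEq/L

141 mEq/L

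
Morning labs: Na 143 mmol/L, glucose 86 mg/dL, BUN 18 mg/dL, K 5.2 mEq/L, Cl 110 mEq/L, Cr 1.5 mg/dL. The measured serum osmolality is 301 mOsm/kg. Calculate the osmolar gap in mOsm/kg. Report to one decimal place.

Calculated osmolality = 2·Na + glucose/18 + BUN/2.8
= 2·143 + 86/18 + 18/2.8
= 286 + 4.78 + 6.43
= 297.21 mOsm/kg ≈ 297.2 mOsm/kg
Osmolar gap = measured − calculated = 301 − 297.2 = 3.8 mOsm/kg

3.8 mOsm/kg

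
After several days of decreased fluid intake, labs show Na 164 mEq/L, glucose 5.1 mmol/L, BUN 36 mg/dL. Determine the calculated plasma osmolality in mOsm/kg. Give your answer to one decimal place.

Calculated osmolality = 2·Na + glucose + BUN/2.8
= 2·164 + 5.1 + 36/2.8
= 328 + 5.10 + 12.86
= 345.96 mOsm/kg

346.0 mOsm/kg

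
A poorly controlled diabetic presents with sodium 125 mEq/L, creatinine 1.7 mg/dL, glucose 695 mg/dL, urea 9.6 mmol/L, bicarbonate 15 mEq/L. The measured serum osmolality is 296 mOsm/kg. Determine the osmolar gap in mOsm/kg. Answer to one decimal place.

Calculated osmolality = 2·Na + glucose/18 + urea
= 2·125 + 695/18 + 9.6
= 250 + 38.61 + 9.60
= 298.21 mOsm/kg ≈ 298.2 mOsm/kg
Osmolar gap = measured − calculated = 296 − 298.2 = -2.2 mOsm/kg

-2.2 mOsm/kg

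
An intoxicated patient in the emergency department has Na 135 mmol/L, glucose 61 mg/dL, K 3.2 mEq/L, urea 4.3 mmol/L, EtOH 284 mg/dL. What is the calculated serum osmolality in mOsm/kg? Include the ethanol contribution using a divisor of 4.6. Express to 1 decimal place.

339.4 mOsm/kg

Calculated osmolality = 2·Na + glucose/18 + urea + ethanol/4.6
= 2·135 + 61/18 + 4.3 + 284/4.6
= 270 + 3.39 + 4.30 + 61.74
= 339.43 mOsm/kg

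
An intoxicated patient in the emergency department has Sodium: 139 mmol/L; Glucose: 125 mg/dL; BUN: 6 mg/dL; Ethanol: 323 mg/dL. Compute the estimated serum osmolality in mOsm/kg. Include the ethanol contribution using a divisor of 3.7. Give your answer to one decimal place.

Calculated osmolality = 2·Na + glucose/18 + BUN/2.8 + ethanol/3.7
= 2·139 + 125/18 + 6/2.8 + 323/3.7
= 278 + 6.94 + 2.14 + 87.30
= 374.38 mOsm/kg

374.4 mOsm/kg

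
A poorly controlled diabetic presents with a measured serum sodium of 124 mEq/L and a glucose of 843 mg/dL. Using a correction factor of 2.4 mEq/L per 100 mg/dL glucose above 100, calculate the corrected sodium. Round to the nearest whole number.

142 mEq/L

Corrected Na = measured Na + 2.4 · (glucose − 100)/100
= 124 + 2.4 · (843 − 100)/100
= 124 + 17.8
= 141.8 mEq/L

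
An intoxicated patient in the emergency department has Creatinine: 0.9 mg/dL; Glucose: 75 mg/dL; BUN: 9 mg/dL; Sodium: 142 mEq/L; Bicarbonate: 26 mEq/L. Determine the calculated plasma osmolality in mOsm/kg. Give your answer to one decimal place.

Calculated osmolality = 2·Na + glucose/18 + BUN/2.8
= 2·142 + 75/18 + 9/2.8
= 284 + 4.17 + 3.21
= 291.38 mOsm/kg

291.4 mOsm/kg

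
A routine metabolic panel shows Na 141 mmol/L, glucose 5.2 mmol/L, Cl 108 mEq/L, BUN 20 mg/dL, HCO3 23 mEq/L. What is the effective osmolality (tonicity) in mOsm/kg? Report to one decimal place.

Effective osmolality excludes urea (freely permeant across cell membranes):
2·Na + glucose
= 2·141 + 5.2
= 282 + 5.2
= 287.2 mOsm/kg

287.2 mOsm/kg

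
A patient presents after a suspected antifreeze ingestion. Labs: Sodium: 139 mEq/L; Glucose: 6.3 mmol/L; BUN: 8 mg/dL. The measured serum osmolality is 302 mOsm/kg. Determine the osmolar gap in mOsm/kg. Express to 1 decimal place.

Calculated osmolality = 2·Na + glucose + BUN/2.8
= 2·139 + 6.3 + 8/2.8
= 278 + 6.30 + 2.86
= 287.16 mOsm/kg ≈ 287.2 mOsm/kg
Osmolar gap = measured − calculated = 302 − 287.2 = 14.8 mOsm/kg

14.8 mOsm/kg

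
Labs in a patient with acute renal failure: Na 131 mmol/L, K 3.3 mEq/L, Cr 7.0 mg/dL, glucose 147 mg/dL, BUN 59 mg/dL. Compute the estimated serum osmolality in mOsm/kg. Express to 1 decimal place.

291.2 mOsm/kg

Calculated osmolality = 2·Na + glucose/18 + BUN/2.8
= 2·131 + 147/18 + 59/2.8
= 262 + 8.17 + 21.07
= 291.24 mOsm/kg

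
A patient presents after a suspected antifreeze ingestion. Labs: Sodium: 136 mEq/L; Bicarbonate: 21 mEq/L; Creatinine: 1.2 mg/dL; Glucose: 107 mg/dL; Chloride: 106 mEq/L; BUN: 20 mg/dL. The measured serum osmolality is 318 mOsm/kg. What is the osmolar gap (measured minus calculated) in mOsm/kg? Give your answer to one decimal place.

Calculated osmolality = 2·Na + glucose/18 + BUN/2.8
= 2·136 + 107/18 + 20/2.8
= 272 + 5.94 + 7.14
= 285.08 mOsm/kg ≈ 285.1 mOsm/kg
Osmolar gap = measured − calculated = 318 − 285.1 = 32.9 mOsm/kg

32.9 mOsm/kg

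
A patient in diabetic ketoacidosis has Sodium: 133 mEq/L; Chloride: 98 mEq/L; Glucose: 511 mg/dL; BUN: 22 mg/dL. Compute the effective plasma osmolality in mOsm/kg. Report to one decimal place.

Effective osmolality excludes urea (freely permeant across cell membranes):
2·Na + glucose/18
= 2·133 + 511/18
= 266 + 28.39
= 294.39 mOsm/kg

294.4 mOsm/kg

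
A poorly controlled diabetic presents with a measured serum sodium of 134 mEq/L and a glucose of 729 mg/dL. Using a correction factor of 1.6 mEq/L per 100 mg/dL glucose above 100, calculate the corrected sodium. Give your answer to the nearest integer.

Corrected Na = measured Na + 1.6 · (glucose − 100)/100
= 134 + 1.6 · (729 − 100)/100
= 134 + 10.1
= 144.1 mEq/L

144 mEq/L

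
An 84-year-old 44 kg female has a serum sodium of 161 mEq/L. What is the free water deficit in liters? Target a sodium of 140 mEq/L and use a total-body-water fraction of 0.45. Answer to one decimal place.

TBW = 0.45 · 44 = 19.8 L
Free water deficit = TBW · (Na/140 − 1)
= 19.8 · (161/140 − 1)
= 19.8 · 0.15
= 2.97 L

3.0 L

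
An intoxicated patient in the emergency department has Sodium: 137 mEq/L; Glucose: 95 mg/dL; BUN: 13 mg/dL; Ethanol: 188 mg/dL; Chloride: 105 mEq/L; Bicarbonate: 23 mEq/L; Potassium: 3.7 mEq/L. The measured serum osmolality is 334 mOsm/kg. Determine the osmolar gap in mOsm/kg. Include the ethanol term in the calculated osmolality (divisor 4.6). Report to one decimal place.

9.2 mOsm/kg

Calculated osmolality = 2·Na + glucose/18 + BUN/2.8 + ethanol/4.6
= 2·137 + 95/18 + 13/2.8 + 188/4.6
= 274 + 5.28 + 4.64 + 40.87
= 324.79 mOsm/kg ≈ 324.8 mOsm/kg
Osmolar gap = measured − calculated = 334 − 324.8 = 9.2 mOsm/kg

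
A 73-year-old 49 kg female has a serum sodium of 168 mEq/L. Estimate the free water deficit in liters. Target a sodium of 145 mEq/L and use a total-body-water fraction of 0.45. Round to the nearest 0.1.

3.5 L

TBW = 0.45 · 49 = 22.05 L
Free water deficit = TBW · (Na/145 − 1)
= 22.05 · (168/145 − 1)
= 22.05 · 0.1586
= 3.5 L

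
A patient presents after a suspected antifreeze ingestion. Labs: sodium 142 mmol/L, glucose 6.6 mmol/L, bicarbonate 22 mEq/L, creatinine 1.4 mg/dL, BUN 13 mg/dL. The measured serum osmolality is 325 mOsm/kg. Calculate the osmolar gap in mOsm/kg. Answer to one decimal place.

29.8 mOsm/kg

Calculated osmolality = 2·Na + glucose + BUN/2.8
= 2·142 + 6.6 + 13/2.8
= 284 + 6.60 + 4.64
= 295.24 mOsm/kg ≈ 295.2 mOsm/kg
Osmolar gap = measured − calculated = 325 − 295.2 = 29.8 mOsm/kg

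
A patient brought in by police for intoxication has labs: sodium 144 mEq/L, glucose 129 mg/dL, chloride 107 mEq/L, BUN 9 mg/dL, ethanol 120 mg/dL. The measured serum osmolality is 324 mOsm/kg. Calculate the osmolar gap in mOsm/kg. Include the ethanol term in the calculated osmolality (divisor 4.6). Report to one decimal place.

-0.5 mOsm/kg

Calculated osmolality = 2·Na + glucose/18 + BUN/2.8 + ethanol/4.6
= 2·144 + 129/18 + 9/2.8 + 120/4.6
= 288 + 7.17 + 3.21 + 26.09
= 324.47 mOsm/kg ≈ 324.5 mOsm/kg
Osmolar gap = measured − calculated = 324 − 324.5 = -0.5 mOsm/kg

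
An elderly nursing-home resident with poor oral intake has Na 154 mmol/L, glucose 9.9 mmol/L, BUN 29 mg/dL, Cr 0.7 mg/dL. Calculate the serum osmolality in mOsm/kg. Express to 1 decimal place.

328.3 mOsm/kg

Calculated osmolality = 2·Na + glucose + BUN/2.8
= 2·154 + 9.9 + 29/2.8
= 308 + 9.90 + 10.36
= 328.26 mOsm/kg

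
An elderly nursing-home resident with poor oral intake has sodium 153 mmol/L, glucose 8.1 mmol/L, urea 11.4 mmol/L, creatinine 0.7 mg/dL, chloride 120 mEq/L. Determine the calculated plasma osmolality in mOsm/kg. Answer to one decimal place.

Calculated osmolality = 2·Na + glucose + urea
= 2·153 + 8.1 + 11.4
= 306 + 8.10 + 11.40
= 325.5 mOsm/kg

325.5 mOsm/kg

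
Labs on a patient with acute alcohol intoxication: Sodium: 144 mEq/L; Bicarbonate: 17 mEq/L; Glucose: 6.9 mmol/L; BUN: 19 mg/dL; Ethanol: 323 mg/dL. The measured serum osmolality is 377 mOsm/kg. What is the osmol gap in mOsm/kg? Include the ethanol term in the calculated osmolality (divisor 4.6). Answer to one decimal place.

5.1 mOsm/kg

Calculated osmolality = 2·Na + glucose + BUN/2.8 + ethanol/4.6
= 2·144 + 6.9 + 19/2.8 + 323/4.6
= 288 + 6.90 + 6.79 + 70.22
= 371.91 mOsm/kg ≈ 371.9 mOsm/kg
Osmolar gap = measured − calculated = 377 − 371.9 = 5.1 mOsm/kg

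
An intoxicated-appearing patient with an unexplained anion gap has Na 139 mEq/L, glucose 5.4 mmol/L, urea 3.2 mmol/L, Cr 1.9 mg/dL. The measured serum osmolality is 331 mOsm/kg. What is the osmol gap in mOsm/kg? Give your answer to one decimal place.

Calculated osmolality = 2·Na + glucose + urea
= 2·139 + 5.4 + 3.2
= 278 + 5.40 + 3.20
= 286.6 mOsm/kg ≈ 286.6 mOsm/kg
Osmolar gap = measured − calculated = 331 − 286.6 = 44.4 mOsm/kg

44.4 mOsm/kg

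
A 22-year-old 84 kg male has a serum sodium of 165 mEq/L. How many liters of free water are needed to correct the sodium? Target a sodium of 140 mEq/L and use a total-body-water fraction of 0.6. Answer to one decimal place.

TBW = 0.6 · 84 = 50.4 L
Free water deficit = TBW · (Na/140 − 1)
= 50.4 · (165/140 − 1)
= 50.4 · 0.1786
= 9 L

9.0 L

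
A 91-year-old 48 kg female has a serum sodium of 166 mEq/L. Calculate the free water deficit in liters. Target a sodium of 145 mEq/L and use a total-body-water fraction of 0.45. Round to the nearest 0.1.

3.1 L

TBW = 0.45 · 48 = 21.6 L
Free water deficit = TBW · (Na/145 − 1)
= 21.6 · (166/145 − 1)
= 21.6 · 0.1448
= 3.13 L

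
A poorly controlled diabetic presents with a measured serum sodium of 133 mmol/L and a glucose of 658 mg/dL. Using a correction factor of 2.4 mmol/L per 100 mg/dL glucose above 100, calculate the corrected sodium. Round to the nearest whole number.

Corrected Na = measured Na + 2.4 · (glucose − 100)/100
= 133 + 2.4 · (658 − 100)/100
= 133 + 13.4
= 146.4 mmol/L

146 mmol/L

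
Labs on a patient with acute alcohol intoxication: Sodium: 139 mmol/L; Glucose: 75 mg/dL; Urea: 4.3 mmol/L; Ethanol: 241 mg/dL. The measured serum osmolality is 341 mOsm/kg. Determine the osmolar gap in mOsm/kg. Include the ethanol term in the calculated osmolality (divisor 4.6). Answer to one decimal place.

2.1 mOsm/kg

Calculated osmolality = 2·Na + glucose/18 + urea + ethanol/4.6
= 2·139 + 75/18 + 4.3 + 241/4.6
= 278 + 4.17 + 4.30 + 52.39
= 338.86 mOsm/kg ≈ 338.9 mOsm/kg
Osmolar gap = measured − calculated = 341 − 338.9 = 2.1 mOsm/kg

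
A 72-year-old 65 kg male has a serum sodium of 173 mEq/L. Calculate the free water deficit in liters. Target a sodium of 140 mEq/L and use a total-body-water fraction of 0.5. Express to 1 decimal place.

TBW = 0.5 · 65 = 32.5 L
Free water deficit = TBW · (Na/140 − 1)
= 32.5 · (173/140 − 1)
= 32.5 · 0.2357
= 7.66 L

7.7 L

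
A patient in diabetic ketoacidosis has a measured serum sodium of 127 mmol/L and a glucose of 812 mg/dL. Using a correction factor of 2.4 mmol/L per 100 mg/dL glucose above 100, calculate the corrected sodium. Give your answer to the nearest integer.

144 mmol/L

Corrected Na = measured Na + 2.4 · (glucose − 100)/100
= 127 + 2.4 · (812 − 100)/100
= 127 + 17.1
= 144.1 mmol/L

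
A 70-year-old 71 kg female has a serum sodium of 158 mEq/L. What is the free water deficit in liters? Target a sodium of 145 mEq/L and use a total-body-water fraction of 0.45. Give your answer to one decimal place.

2.9 L

TBW = 0.45 · 71 = 31.95 L
Free water deficit = TBW · (Na/145 − 1)
= 31.95 · (158/145 − 1)
= 31.95 · 0.0897
= 2.87 L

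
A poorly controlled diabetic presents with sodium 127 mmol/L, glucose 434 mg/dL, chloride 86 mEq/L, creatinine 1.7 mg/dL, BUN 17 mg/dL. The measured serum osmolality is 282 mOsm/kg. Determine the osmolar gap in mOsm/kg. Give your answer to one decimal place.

Calculated osmolality = 2·Na + glucose/18 + BUN/2.8
= 2·127 + 434/18 + 17/2.8
= 254 + 24.11 + 6.07
= 284.18 mOsm/kg ≈ 284.2 mOsm/kg
Osmolar gap = measured − calculated = 282 − 284.2 = -2.2 mOsm/kg

-2.2 mOsm/kg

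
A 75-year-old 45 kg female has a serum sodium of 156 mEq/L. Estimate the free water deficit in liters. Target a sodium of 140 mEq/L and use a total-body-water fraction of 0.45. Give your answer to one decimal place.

TBW = 0.45 · 45 = 20.25 L
Free water deficit = TBW · (Na/140 − 1)
= 20.25 · (156/140 − 1)
= 20.25 · 0.1143
= 2.31 L

2.3 L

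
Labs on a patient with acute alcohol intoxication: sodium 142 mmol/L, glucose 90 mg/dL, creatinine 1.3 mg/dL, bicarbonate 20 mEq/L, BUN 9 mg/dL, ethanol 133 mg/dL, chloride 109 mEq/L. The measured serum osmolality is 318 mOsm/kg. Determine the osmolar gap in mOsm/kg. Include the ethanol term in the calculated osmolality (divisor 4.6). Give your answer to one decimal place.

Calculated osmolality = 2·Na + glucose/18 + BUN/2.8 + ethanol/4.6
= 2·142 + 90/18 + 9/2.8 + 133/4.6
= 284 + 5 + 3.21 + 28.91
= 321.12 mOsm/kg ≈ 321.1 mOsm/kg
Osmolar gap = measured − calculated = 318 − 321.1 = -3.1 mOsm/kg

-3.1 mOsm/kg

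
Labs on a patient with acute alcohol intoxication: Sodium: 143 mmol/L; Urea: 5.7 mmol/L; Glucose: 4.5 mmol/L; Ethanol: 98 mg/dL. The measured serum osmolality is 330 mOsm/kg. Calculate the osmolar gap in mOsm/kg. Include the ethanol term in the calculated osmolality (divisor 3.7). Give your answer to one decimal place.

Calculated osmolality = 2·Na + glucose + urea + ethanol/3.7
= 2·143 + 4.5 + 5.7 + 98/3.7
= 286 + 4.50 + 5.70 + 26.49
= 322.69 mOsm/kg ≈ 322.7 mOsm/kg
Osmolar gap = measured − calculated = 330 − 322.7 = 7.3 mOsm/kg

7.3 mOsm/kg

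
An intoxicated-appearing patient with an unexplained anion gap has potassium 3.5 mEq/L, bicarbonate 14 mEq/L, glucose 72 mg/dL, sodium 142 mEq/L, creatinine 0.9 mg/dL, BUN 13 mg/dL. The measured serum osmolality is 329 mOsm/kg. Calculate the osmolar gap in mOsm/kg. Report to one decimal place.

Calculated osmolality = 2·Na + glucose/18 + BUN/2.8
= 2·142 + 72/18 + 13/2.8
= 284 + 4 + 4.64
= 292.64 mOsm/kg ≈ 292.6 mOsm/kg
Osmolar gap = measured − calculated = 329 − 292.6 = 36.4 mOsm/kg

36.4 mOsm/kg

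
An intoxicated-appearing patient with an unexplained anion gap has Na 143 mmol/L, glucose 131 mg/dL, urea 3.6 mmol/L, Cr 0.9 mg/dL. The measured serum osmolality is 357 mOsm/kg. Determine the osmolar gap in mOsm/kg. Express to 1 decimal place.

60.1 mOsm/kg

Calculated osmolality = 2·Na + glucose/18 + urea
= 2·143 + 131/18 + 3.6
= 286 + 7.28 + 3.60
= 296.88 mOsm/kg ≈ 296.9 mOsm/kg
Osmolar gap = measured − calculated = 357 − 296.9 = 60.1 mOsm/kg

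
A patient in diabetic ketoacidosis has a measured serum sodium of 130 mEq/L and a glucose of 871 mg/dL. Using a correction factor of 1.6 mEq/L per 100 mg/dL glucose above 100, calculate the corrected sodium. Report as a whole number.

142 mEq/L

Corrected Na = measured Na + 1.6 · (glucose − 100)/100
= 130 + 1.6 · (871 − 100)/100
= 130 + 12.3
= 142.3 mEq/L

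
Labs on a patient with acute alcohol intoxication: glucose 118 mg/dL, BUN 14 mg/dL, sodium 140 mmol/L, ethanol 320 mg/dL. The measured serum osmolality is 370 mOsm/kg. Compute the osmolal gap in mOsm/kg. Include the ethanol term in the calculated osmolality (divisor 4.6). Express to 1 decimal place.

Calculated osmolality = 2·Na + glucose/18 + BUN/2.8 + ethanol/4.6
= 2·140 + 118/18 + 14/2.8 + 320/4.6
= 280 + 6.56 + 5 + 69.57
= 361.13 mOsm/kg ≈ 361.1 mOsm/kg
Osmolar gap = measured − calculated = 370 − 361.1 = 8.9 mOsm/kg

8.9 mOsm/kg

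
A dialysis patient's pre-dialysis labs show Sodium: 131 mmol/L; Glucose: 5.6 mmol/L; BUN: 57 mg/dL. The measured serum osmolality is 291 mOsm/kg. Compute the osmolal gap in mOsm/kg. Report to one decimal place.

Calculated osmolality = 2·Na + glucose + BUN/2.8
= 2·131 + 5.6 + 57/2.8
= 262 + 5.60 + 20.36
= 287.96 mOsm/kg ≈ 288.0 mOsm/kg
Osmolar gap = measured − calculated = 291 − 288.0 = 3.0 mOsm/kg

3.0 mOsm/kg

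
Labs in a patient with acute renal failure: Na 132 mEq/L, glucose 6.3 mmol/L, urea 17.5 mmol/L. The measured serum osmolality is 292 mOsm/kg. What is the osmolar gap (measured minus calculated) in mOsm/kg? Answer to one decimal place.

4.2 mOsm/kg

Calculated osmolality = 2·Na + glucose + urea
= 2·132 + 6.3 + 17.5
= 264 + 6.30 + 17.50
= 287.8 mOsm/kg ≈ 287.8 mOsm/kg
Osmolar gap = measured − calculated = 292 − 287.8 = 4.2 mOsm/kg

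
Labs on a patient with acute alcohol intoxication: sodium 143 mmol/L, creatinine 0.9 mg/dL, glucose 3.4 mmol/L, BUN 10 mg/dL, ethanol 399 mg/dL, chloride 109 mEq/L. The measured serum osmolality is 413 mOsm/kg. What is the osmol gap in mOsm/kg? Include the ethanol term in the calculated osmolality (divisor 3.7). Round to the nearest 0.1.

12.2 mOsm/kg

Calculated osmolality = 2·Na + glucose + BUN/2.8 + ethanol/3.7
= 2·143 + 3.4 + 10/2.8 + 399/3.7
= 286 + 3.40 + 3.57 + 107.84
= 400.81 mOsm/kg ≈ 400.8 mOsm/kg
Osmolar gap = measured − calculated = 413 − 400.8 = 12.2 mOsm/kg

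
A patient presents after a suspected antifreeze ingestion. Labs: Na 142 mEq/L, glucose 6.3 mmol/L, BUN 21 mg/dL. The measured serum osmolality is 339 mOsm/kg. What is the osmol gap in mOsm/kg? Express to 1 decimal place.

41.2 mOsm/kg

Calculated osmolality = 2·Na + glucose + BUN/2.8
= 2·142 + 6.3 + 21/2.8
= 284 + 6.30 + 7.50
= 297.8 mOsm/kg ≈ 297.8 mOsm/kg
Osmolar gap = measured − calculated = 339 − 297.8 = 41.2 mOsm/kg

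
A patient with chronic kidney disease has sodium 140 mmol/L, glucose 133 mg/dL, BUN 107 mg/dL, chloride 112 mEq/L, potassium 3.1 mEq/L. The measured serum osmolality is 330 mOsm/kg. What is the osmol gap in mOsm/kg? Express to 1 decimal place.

Calculated osmolality = 2·Na + glucose/18 + BUN/2.8
= 2·140 + 133/18 + 107/2.8
= 280 + 7.39 + 38.21
= 325.6 mOsm/kg ≈ 325.6 mOsm/kg
Osmolar gap = measured − calculated = 330 − 325.6 = 4.4 mOsm/kg

4.4 mOsm/kg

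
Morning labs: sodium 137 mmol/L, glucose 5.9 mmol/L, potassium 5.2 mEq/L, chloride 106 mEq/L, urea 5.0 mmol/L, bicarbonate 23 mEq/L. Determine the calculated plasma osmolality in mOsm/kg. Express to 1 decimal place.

Calculated osmolality = 2·Na + glucose + urea
= 2·137 + 5.9 + 5
= 274 + 5.90 + 5
= 284.9 mOsm/kg

284.9 mOsm/kg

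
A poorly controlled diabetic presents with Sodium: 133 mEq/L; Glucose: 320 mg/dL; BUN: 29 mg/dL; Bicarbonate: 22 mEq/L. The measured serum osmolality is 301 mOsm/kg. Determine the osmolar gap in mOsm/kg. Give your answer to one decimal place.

6.9 mOsm/kg

Calculated osmolality = 2·Na + glucose/18 + BUN/2.8
= 2·133 + 320/18 + 29/2.8
= 266 + 17.78 + 10.36
= 294.14 mOsm/kg ≈ 294.1 mOsm/kg
Osmolar gap = measured − calculated = 301 − 294.1 = 6.9 mOsm/kg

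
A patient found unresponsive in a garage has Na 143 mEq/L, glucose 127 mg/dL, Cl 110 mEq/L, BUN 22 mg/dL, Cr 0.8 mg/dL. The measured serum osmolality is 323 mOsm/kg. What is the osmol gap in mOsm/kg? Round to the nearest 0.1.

22.1 mOsm/kg

Calculated osmolality = 2·Na + glucose/18 + BUN/2.8
= 2·143 + 127/18 + 22/2.8
= 286 + 7.06 + 7.86
= 300.92 mOsm/kg ≈ 300.9 mOsm/kg
Osmolar gap = measured − calculated = 323 − 300.9 = 22.1 mOsm/kg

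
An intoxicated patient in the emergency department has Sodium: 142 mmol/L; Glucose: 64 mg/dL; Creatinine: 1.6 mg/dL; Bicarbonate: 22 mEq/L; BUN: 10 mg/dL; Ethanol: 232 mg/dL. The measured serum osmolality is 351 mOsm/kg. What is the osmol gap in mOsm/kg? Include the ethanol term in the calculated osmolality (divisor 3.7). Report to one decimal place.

Calculated osmolality = 2·Na + glucose/18 + BUN/2.8 + ethanol/3.7
= 2·142 + 64/18 + 10/2.8 + 232/3.7
= 284 + 3.56 + 3.57 + 62.70
= 353.83 mOsm/kg ≈ 353.8 mOsm/kg
Osmolar gap = measured − calculated = 351 − 353.8 = -2.8 mOsm/kg

-2.8 mOsm/kg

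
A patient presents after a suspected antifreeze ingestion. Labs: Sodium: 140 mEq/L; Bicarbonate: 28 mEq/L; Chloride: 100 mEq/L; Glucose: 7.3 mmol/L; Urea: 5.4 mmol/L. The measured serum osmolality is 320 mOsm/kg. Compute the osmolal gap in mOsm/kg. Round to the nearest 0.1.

27.3 mOsm/kg

Calculated osmolality = 2·Na + glucose + urea
= 2·140 + 7.3 + 5.4
= 280 + 7.30 + 5.40
= 292.7 mOsm/kg ≈ 292.7 mOsm/kg
Osmolar gap = measured − calculated = 320 − 292.7 = 27.3 mOsm/kg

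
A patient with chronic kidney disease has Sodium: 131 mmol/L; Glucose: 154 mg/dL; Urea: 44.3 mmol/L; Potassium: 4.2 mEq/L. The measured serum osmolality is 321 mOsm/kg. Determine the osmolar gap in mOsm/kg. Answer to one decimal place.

6.1 mOsm/kg

Calculated osmolality = 2·Na + glucose/18 + urea
= 2·131 + 154/18 + 44.3
= 262 + 8.56 + 44.30
= 314.86 mOsm/kg ≈ 314.9 mOsm/kg
Osmolar gap = measured − calculated = 321 − 314.9 = 6.1 mOsm/kg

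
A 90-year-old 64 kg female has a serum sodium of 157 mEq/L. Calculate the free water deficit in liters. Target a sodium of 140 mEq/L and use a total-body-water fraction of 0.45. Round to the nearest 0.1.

3.5 L

TBW = 0.45 · 64 = 28.8 L
Free water deficit = TBW · (Na/140 − 1)
= 28.8 · (157/140 − 1)
= 28.8 · 0.1214
= 3.5 L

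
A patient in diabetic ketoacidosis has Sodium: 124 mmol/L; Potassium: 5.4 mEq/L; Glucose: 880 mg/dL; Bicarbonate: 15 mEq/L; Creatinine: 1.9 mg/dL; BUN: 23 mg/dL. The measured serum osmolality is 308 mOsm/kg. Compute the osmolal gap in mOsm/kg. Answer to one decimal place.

2.9 mOsm/kg

Calculated osmolality = 2·Na + glucose/18 + BUN/2.8
= 2·124 + 880/18 + 23/2.8
= 248 + 48.89 + 8.21
= 305.1 mOsm/kg ≈ 305.1 mOsm/kg
Osmolar gap = measured − calculated = 308 − 305.1 = 2.9 mOsm/kg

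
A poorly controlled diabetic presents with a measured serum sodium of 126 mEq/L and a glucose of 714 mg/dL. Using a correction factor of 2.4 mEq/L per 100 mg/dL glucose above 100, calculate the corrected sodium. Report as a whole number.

Corrected Na = measured Na + 2.4 · (glucose − 100)/100
= 126 + 2.4 · (714 − 100)/100
= 126 + 14.7
= 140.7 mEq/L

141 mEq/L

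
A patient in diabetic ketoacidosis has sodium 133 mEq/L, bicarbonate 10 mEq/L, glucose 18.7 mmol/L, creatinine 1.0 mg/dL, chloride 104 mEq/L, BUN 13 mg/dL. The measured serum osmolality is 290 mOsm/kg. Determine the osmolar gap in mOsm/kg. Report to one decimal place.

Calculated osmolality = 2·Na + glucose + BUN/2.8
= 2·133 + 18.7 + 13/2.8
= 266 + 18.70 + 4.64
= 289.34 mOsm/kg ≈ 289.3 mOsm/kg
Osmolar gap = measured − calculated = 290 − 289.3 = 0.7 mOsm/kg

0.7 mOsm/kg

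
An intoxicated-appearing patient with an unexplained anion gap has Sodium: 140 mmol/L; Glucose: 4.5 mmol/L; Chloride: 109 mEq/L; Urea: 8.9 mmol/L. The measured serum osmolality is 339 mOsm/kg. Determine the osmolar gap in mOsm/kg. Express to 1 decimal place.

Calculated osmolality = 2·Na + glucose + urea
= 2·140 + 4.5 + 8.9
= 280 + 4.50 + 8.90
= 293.4 mOsm/kg ≈ 293.4 mOsm/kg
Osmolar gap = measured − calculated = 339 − 293.4 = 45.6 mOsm/kg

45.6 mOsm/kg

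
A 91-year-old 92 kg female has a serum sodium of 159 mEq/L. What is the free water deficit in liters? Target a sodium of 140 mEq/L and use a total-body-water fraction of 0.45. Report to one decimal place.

5.6 L

TBW = 0.45 · 92 = 41.4 L
Free water deficit = TBW · (Na/140 − 1)
= 41.4 · (159/140 − 1)
= 41.4 · 0.1357
= 5.62 L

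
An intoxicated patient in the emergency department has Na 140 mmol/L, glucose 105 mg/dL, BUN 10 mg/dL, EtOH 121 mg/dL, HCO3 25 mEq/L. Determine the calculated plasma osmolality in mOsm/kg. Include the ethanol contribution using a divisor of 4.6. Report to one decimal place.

Calculated osmolality = 2·Na + glucose/18 + BUN/2.8 + ethanol/4.6
= 2·140 + 105/18 + 10/2.8 + 121/4.6
= 280 + 5.83 + 3.57 + 26.30
= 315.7 mOsm/kg

315.7 mOsm/kg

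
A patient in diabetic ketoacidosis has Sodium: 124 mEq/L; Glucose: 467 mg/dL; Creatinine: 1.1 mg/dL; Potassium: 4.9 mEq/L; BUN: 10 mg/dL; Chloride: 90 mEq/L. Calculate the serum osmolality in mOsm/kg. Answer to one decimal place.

Calculated osmolality = 2·Na + glucose/18 + BUN/2.8
= 2·124 + 467/18 + 10/2.8
= 248 + 25.94 + 3.57
= 277.51 mOsm/kg

277.5 mOsm/kg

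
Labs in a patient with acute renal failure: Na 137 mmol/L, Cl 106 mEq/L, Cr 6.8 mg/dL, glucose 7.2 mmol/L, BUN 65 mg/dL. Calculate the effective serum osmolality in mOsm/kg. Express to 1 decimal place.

281.2 mOsm/kg

Effective osmolality excludes urea (freely permeant across cell membranes):
2·Na + glucose
= 2·137 + 7.2
= 274 + 7.2
= 281.2 mOsm/kg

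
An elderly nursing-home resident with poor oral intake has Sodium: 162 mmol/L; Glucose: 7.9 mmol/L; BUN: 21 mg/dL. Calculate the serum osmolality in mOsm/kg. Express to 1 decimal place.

Calculated osmolality = 2·Na + glucose + BUN/2.8
= 2·162 + 7.9 + 21/2.8
= 324 + 7.90 + 7.50
= 339.4 mOsm/kg

339.4 mOsm/kg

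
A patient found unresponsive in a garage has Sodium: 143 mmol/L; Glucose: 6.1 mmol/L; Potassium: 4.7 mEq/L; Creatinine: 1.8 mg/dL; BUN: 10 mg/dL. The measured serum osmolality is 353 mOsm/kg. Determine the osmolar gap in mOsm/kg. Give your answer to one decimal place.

Calculated osmolality = 2·Na + glucose + BUN/2.8
= 2·143 + 6.1 + 10/2.8
= 286 + 6.10 + 3.57
= 295.67 mOsm/kg ≈ 295.7 mOsm/kg
Osmolar gap = measured − calculated = 353 − 295.7 = 57.3 mOsm/kg

57.3 mOsm/kg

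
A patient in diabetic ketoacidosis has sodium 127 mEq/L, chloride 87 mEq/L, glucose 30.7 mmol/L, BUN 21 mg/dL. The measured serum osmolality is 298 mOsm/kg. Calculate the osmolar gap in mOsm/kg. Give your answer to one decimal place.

5.8 mOsm/kg

Calculated osmolality = 2·Na + glucose + BUN/2.8
= 2·127 + 30.7 + 21/2.8
= 254 + 30.70 + 7.50
= 292.2 mOsm/kg ≈ 292.2 mOsm/kg
Osmolar gap = measured − calculated = 298 − 292.2 = 5.8 mOsm/kg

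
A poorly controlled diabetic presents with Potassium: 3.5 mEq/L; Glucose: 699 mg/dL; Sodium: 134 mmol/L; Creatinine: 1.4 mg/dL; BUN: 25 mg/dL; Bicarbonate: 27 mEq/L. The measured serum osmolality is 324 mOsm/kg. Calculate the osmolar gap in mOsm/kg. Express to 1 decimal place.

8.2 mOsm/kg

Calculated osmolality = 2·Na + glucose/18 + BUN/2.8
= 2·134 + 699/18 + 25/2.8
= 268 + 38.83 + 8.93
= 315.76 mOsm/kg ≈ 315.8 mOsm/kg
Osmolar gap = measured − calculated = 324 − 315.8 = 8.2 mOsm/kg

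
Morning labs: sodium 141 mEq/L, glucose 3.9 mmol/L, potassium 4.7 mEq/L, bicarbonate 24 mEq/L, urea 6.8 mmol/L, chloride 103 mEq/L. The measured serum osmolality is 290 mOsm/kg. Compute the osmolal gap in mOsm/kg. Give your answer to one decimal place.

-2.7 mOsm/kg

Calculated osmolality = 2·Na + glucose + urea
= 2·141 + 3.9 + 6.8
= 282 + 3.90 + 6.80
= 292.7 mOsm/kg ≈ 292.7 mOsm/kg
Osmolar gap = measured − calculated = 290 − 292.7 = -2.7 mOsm/kg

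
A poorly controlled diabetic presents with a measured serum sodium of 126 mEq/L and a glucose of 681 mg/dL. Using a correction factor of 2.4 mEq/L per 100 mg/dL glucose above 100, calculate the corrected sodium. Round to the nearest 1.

140 mEq/L

Corrected Na = measured Na + 2.4 · (glucose − 100)/100
= 126 + 2.4 · (681 − 100)/100
= 126 + 13.9
= 139.9 mEq/L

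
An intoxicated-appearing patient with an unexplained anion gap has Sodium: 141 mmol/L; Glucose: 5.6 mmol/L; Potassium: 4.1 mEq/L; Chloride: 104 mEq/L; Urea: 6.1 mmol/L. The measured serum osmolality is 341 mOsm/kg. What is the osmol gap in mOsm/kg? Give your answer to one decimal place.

Calculated osmolality = 2·Na + glucose + urea
= 2·141 + 5.6 + 6.1
= 282 + 5.60 + 6.10
= 293.7 mOsm/kg ≈ 293.7 mOsm/kg
Osmolar gap = measured − calculated = 341 − 293.7 = 47.3 mOsm/kg

47.3 mOsm/kg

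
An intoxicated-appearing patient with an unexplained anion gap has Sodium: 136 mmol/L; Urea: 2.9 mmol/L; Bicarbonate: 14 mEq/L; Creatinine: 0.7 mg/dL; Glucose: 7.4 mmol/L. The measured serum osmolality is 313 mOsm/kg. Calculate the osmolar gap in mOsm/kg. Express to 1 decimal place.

Calculated osmolality = 2·Na + glucose + urea
= 2·136 + 7.4 + 2.9
= 272 + 7.40 + 2.90
= 282.3 mOsm/kg ≈ 282.3 mOsm/kg
Osmolar gap = measured − calculated = 313 − 282.3 = 30.7 mOsm/kg

30.7 mOsm/kg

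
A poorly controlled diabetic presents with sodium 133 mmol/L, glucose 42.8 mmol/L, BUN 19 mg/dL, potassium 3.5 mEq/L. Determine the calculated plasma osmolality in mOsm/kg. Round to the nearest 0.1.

315.6 mOsm/kg

Calculated osmolality = 2·Na + glucose + BUN/2.8
= 2·133 + 42.8 + 19/2.8
= 266 + 42.80 + 6.79
= 315.59 mOsm/kg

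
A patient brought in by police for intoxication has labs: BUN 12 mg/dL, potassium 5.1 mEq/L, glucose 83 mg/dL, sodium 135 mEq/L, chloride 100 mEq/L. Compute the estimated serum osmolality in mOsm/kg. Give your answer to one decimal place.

278.9 mOsm/kg

Calculated osmolality = 2·Na + glucose/18 + BUN/2.8
= 2·135 + 83/18 + 12/2.8
= 270 + 4.61 + 4.29
= 278.9 mOsm/kg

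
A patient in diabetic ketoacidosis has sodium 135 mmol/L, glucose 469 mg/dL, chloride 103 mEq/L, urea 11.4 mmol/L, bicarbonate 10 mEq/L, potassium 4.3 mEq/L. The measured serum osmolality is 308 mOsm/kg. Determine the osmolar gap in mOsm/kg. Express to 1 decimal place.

Calculated osmolality = 2·Na + glucose/18 + urea
= 2·135 + 469/18 + 11.4
= 270 + 26.06 + 11.40
= 307.46 mOsm/kg ≈ 307.5 mOsm/kg
Osmolar gap = measured − calculated = 308 − 307.5 = 0.5 mOsm/kg

0.5 mOsm/kg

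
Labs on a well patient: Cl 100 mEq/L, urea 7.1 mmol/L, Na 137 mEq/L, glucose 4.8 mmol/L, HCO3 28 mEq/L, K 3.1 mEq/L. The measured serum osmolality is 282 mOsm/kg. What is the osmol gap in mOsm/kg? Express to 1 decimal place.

Calculated osmolality = 2·Na + glucose + urea
= 2·137 + 4.8 + 7.1
= 274 + 4.80 + 7.10
= 285.9 mOsm/kg ≈ 285.9 mOsm/kg
Osmolar gap = measured − calculated = 282 − 285.9 = -3.9 mOsm/kg

-3.9 mOsm/kg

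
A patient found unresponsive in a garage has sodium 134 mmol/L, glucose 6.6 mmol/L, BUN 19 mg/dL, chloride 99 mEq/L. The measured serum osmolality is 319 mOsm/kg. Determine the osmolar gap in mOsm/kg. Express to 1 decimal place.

Calculated osmolality = 2·Na + glucose + BUN/2.8
= 2·134 + 6.6 + 19/2.8
= 268 + 6.60 + 6.79
= 281.39 mOsm/kg ≈ 281.4 mOsm/kg
Osmolar gap = measured − calculated = 319 − 281.4 = 37.6 mOsm/kg

37.6 mOsm/kg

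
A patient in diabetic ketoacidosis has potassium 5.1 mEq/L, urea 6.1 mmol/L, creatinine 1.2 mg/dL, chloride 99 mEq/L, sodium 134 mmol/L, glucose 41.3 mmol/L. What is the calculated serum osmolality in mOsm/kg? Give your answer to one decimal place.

Calculated osmolality = 2·Na + glucose + urea
= 2·134 + 41.3 + 6.1
= 268 + 41.30 + 6.10
= 315.4 mOsm/kg

315.4 mOsm/kg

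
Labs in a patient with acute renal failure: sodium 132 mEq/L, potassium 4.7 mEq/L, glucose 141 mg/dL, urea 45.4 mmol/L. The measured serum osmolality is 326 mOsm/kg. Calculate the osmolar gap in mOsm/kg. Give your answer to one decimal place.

Calculated osmolality = 2·Na + glucose/18 + urea
= 2·132 + 141/18 + 45.4
= 264 + 7.83 + 45.40
= 317.23 mOsm/kg ≈ 317.2 mOsm/kg
Osmolar gap = measured − calculated = 326 − 317.2 = 8.8 mOsm/kg

8.8 mOsm/kg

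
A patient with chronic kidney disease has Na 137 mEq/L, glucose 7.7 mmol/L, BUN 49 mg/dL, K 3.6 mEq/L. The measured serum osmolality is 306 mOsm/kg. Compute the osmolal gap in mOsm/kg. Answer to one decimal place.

6.8 mOsm/kg

Calculated osmolality = 2·Na + glucose + BUN/2.8
= 2·137 + 7.7 + 49/2.8
= 274 + 7.70 + 17.50
= 299.2 mOsm/kg ≈ 299.2 mOsm/kg
Osmolar gap = measured − calculated = 306 − 299.2 = 6.8 mOsm/kg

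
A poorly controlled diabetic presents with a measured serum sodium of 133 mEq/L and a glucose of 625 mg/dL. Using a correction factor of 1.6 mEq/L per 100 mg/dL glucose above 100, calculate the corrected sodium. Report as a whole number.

141 mEq/L

Corrected Na = measured Na + 1.6 · (glucose − 100)/100
= 133 + 1.6 · (625 − 100)/100
= 133 + 8.4
= 141.4 mEq/L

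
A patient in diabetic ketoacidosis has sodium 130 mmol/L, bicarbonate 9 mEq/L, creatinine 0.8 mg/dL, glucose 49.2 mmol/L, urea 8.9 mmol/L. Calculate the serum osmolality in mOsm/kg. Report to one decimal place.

Calculated osmolality = 2·Na + glucose + urea
= 2·130 + 49.2 + 8.9
= 260 + 49.20 + 8.90
= 318.1 mOsm/kg

318.1 mOsm/kg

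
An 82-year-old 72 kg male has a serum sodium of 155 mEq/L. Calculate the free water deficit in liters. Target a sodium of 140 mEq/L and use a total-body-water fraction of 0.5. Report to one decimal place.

TBW = 0.5 · 72 = 36 L
Free water deficit = TBW · (Na/140 − 1)
= 36 · (155/140 − 1)
= 36 · 0.1071
= 3.86 L

3.9 L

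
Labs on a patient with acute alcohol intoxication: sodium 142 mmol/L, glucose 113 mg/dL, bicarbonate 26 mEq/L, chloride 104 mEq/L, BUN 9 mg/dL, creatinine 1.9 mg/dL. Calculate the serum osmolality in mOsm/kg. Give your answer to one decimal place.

293.5 mOsm/kg

Calculated osmolality = 2·Na + glucose/18 + BUN/2.8
= 2·142 + 113/18 + 9/2.8
= 284 + 6.28 + 3.21
= 293.49 mOsm/kg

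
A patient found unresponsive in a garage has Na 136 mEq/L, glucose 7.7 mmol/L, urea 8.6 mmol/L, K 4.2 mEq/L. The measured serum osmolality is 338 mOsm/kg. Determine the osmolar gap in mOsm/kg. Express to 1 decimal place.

49.7 mOsm/kg

Calculated osmolality = 2·Na + glucose + urea
= 2·136 + 7.7 + 8.6
= 272 + 7.70 + 8.60
= 288.3 mOsm/kg ≈ 288.3 mOsm/kg
Osmolar gap = measured − calculated = 338 − 288.3 = 49.7 mOsm/kg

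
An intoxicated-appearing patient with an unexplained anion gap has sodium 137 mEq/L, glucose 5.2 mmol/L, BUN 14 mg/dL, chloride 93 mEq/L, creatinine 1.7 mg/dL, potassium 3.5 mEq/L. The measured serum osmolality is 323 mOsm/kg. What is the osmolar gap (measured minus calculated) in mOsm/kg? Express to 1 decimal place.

Calculated osmolality = 2·Na + glucose + BUN/2.8
= 2·137 + 5.2 + 14/2.8
= 274 + 5.20 + 5
= 284.2 mOsm/kg ≈ 284.2 mOsm/kg
Osmolar gap = measured − calculated = 323 − 284.2 = 38.8 mOsm/kg

38.8 mOsm/kg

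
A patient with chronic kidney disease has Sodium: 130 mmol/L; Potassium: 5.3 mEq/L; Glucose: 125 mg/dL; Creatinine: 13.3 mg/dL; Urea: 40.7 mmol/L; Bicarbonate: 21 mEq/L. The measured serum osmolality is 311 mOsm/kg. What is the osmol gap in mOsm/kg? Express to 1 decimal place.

Calculated osmolality = 2·Na + glucose/18 + urea
= 2·130 + 125/18 + 40.7
= 260 + 6.94 + 40.70
= 307.64 mOsm/kg ≈ 307.6 mOsm/kg
Osmolar gap = measured − calculated = 311 − 307.6 = 3.4 mOsm/kg

3.4 mOsm/kg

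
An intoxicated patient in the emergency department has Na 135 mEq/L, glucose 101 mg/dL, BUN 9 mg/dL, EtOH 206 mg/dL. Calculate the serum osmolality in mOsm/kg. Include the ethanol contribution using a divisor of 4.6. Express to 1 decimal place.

Calculated osmolality = 2·Na + glucose/18 + BUN/2.8 + ethanol/4.6
= 2·135 + 101/18 + 9/2.8 + 206/4.6
= 270 + 5.61 + 3.21 + 44.78
= 323.6 mOsm/kg

323.6 mOsm/kg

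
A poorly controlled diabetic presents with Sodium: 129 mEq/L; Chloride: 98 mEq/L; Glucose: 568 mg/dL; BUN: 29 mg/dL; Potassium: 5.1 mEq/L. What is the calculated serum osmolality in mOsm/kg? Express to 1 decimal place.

Calculated osmolality = 2·Na + glucose/18 + BUN/2.8
= 2·129 + 568/18 + 29/2.8
= 258 + 31.56 + 10.36
= 299.92 mOsm/kg

299.9 mOsm/kg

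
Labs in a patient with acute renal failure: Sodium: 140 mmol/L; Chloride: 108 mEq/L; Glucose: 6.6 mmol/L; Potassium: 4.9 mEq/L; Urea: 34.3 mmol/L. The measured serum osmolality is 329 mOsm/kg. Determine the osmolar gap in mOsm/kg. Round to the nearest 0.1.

8.1 mOsm/kg

Calculated osmolality = 2·Na + glucose + urea
= 2·140 + 6.6 + 34.3
= 280 + 6.60 + 34.30
= 320.9 mOsm/kg ≈ 320.9 mOsm/kg
Osmolar gap = measured − calculated = 329 − 320.9 = 8.1 mOsm/kg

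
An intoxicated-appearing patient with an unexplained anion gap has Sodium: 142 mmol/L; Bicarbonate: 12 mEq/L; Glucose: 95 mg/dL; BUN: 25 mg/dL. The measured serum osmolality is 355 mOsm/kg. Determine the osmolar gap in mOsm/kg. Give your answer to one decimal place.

Calculated osmolality = 2·Na + glucose/18 + BUN/2.8
= 2·142 + 95/18 + 25/2.8
= 284 + 5.28 + 8.93
= 298.21 mOsm/kg ≈ 298.2 mOsm/kg
Osmolar gap = measured − calculated = 355 − 298.2 = 56.8 mOsm/kg

56.8 mOsm/kg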